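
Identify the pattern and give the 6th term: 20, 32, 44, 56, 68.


Pattern: arithmetic (d=12)
Terms: 20, 32, 44, 56, 68
Next term = 80

Next term = 80


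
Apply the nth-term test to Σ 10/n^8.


lim(n→∞) 10/n^8 = 0
lim aₙ = 0 → nth-term test is INCONCLUSIVE
(Need other tests; this is actually a convergent p-series with p=8 > 1)

Inconclusive (lim aₙ = 0; need another test)


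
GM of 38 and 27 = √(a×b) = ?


GM = √(38×27) = √1026 = 32.0312

GM = 32.0312


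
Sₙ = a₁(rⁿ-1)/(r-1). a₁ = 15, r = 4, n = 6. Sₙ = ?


Sₙ = 15×(4^6 - 1)/(4 - 1)
= 15×(4096 - 1)/3
= 15×4095/3
= 20475

S_6 = 20475


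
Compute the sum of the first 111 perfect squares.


n = 111
n(n+1)(2n+1)/6 = 111×112×223/6
= 2772336/6 = 462056

Σk² = 462056


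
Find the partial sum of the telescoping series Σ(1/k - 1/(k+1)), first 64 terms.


Telescoping: adjacent terms cancel.
= 1/1 - 1/65
= 1 - 1/65 = 64/65

Sum = 64/65


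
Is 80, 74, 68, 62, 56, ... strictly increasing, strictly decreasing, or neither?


Differences: -6, -6, -6, -6
All differences < 0 → strictly DECREASING

Monotonically decreasing


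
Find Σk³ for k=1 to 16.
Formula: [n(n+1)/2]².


n(n+1)/2 = 16×17/2 = 136
Σk³ = 136² = 18496

Σk³ = 18496


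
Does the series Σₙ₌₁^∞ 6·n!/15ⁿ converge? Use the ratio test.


aₙ = 6·n!/15^n
a_{n+1}/aₙ = (n+1)!/15^(n+1) × 15^n/n!  (constant 6 cancels)
= (n+1)/15
L = lim(n→∞) (n+1)/15 = ∞
L > 1 → series DIVERGES

Diverges (ratio test: L = ∞ > 1)


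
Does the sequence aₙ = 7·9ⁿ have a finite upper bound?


aₙ = 7·9ⁿ → as n→∞, aₙ→∞ (since base 9 > 1)
No finite upper bound exists
The sequence is UNBOUNDED

Unbounded (aₙ → ∞ as n → ∞)


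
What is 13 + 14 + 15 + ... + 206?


Σₖ₌13^206 k = Σₖ₌₁^206 k − Σₖ₌₁^12 k
= 206·207/2 − 12·13/2
= 21321 − 78 = 21243

Σk = 21243


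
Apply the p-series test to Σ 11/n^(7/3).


p-series test: Σ c/n^p converges if p > 1, diverges if p ≤ 1 (constant c > 0 doesn't affect convergence).
p = 7/3
7/3 > 1 → CONVERGES

Converges (p = 7/3 > 1)


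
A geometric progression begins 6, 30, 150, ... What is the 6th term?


aₙ = a₁·r^(n-1)
= 6×5^5
= 6×3125
= 18750

a_6 = 18750


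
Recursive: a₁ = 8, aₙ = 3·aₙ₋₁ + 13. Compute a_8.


Computing step by step:
a_1 = 8
a_2 = 37
a_3 = 124
a_4 = 385
a_5 = 1168
a_6 = 3517
a_7 = 10564
a_8 = 31705


a_8 = 31705


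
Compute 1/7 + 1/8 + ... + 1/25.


Σₖ₌7^25 1/k = 1/7 + 1/8 + 1/9 + ... + 1/25
= 12189421207/8923714800
≈ 1.366

Sum = 12189421207/8923714800 ≈ 1.366


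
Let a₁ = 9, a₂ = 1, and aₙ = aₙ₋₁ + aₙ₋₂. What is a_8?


Computing iteratively: 9, 1, 10, 11, 21, 32, 53, 85
a_8 = 85

a_8 = 85


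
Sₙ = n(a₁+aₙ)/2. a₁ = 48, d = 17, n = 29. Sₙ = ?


aₙ = 48 + (29-1)×17 = 524
Sₙ = n(a₁+aₙ)/2 = 29×(48+524)/2
= 29×572/2 = 8294

S_29 = 8294


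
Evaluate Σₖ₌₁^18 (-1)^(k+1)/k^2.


S = 1 - 1/4 + 1/9 - 1/16 + 1/25 - 1/36 + 1/49 - 1/64 ± ...
= 0.821
(Full series converges to +π²/12 ≈ +0.8225)

S_18 = 0.821


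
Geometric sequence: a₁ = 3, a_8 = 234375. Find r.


r^(n-1) = aₙ/a₁
r^7 = 234375/3 = 78125
r = 78125^(1/7)
= 5

r = 5


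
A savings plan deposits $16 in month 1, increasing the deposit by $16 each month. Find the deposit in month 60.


aₙ = a₁ + (n-1)d
= 16 + (60-1)×16
= 16 + 944
= 960

a_60 = 960


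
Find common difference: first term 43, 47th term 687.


d = (aₙ - a₁)/(n-1)
= (687 - 43)/(47-1)
= 644/46 = 14

d = 14


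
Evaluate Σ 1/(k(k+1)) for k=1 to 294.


1/(k(k+1)) = 1/k - 1/(k+1) (partial fractions)
Telescoping: Σ = 1 - 1/295 = 294/295

Sum = 294/295


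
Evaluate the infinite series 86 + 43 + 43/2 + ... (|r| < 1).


S∞ = a₁/(1-r) = 86/(1 - 1/2)
= 86/(1/2)
= 172

S∞ = 172


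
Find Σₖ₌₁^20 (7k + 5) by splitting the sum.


Σ(7k+5) = 7·Σk + 5·n
= 7·210 + 5·20
= 1470 + 100 = 1570

Σ = 1570


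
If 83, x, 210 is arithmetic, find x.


AM = (83 + 210)/2 = 293/2 = 146.5

AM = 146.5


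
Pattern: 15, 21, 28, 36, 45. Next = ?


Pattern: triangular numbers: n(n+1)/2
Terms: 15, 21, 28, 36, 45
Next term = 55

Next term = 55


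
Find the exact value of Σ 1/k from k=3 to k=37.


Σₖ₌3^37 1/k = 1/3 + 1/4 + 1/5 + ... + 1/37
= 1312217274475033/485721041551200
≈ 2.7016

Sum = 1312217274475033/485721041551200 ≈ 2.7016


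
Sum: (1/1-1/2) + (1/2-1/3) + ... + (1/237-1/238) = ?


Telescoping: adjacent terms cancel.
= 1/1 - 1/238
= 1 - 1/238 = 237/238

Sum = 237/238


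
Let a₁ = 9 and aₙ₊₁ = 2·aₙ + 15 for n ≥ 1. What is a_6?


Computing step by step:
a_1 = 9
a_2 = 33
a_3 = 81
a_4 = 177
a_5 = 369
a_6 = 753


a_6 = 753


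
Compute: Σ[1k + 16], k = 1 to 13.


Σ(1k+16) = 1·Σk + 16·n
= 1·91 + 16·13
= 91 + 208 = 299

Σ = 299


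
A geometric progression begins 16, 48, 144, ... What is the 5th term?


aₙ = a₁·r^(n-1)
= 16×3^4
= 16×81
= 1296

a_5 = 1296


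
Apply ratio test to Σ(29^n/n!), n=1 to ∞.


aₙ = 29^n/n!
a_{n+1}/aₙ = 29^(n+1)/(n+1)! × n!/29^n
= 29/(n+1)
L = lim(n→∞) 29/(n+1) = 0
L < 1 → series CONVERGES

Converges (ratio test: L = 0 < 1)


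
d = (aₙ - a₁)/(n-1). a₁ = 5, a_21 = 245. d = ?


d = (aₙ - a₁)/(n-1)
= (245 - 5)/(21-1)
= 240/20 = 12

d = 12


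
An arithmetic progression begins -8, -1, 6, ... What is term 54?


aₙ = a₁ + (n-1)d
= -8 + (54-1)×7
= -8 + 371
= 363

a_54 = 363


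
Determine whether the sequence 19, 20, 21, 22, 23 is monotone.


Differences: 1, 1, 1, 1
All differences > 0 → strictly INCREASING

Monotonically increasing


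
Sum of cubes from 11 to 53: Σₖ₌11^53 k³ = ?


Σₖ₌11^53 k³ = [53·54/2]² − [10·11/2]²
= 2047761 − 3025 = 2044736

Σk³ = 2044736


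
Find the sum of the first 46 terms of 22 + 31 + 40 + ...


aₙ = 22 + (46-1)×9 = 427
Sₙ = n(a₁+aₙ)/2 = 46×(22+427)/2
= 46×449/2 = 10327

S_46 = 10327


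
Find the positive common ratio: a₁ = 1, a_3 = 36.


r^(n-1) = aₙ/a₁
r^2 = 36/1 = 36
r = 36^(1/2)
= ±6; taking r > 0 gives r = 6

r = 6


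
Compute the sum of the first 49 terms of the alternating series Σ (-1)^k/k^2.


S = -1 + 1/4 - 1/9 + 1/16 - 1/25 + 1/36 - 1/49 + 1/64 ± ...
= -0.8227
(Full series converges to -π²/12 ≈ -0.8225)

S_49 = -0.8227


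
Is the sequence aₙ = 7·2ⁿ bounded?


aₙ = 7·2ⁿ → as n→∞, aₙ→∞ (since base 2 > 1)
No finite upper bound exists
The sequence is UNBOUNDED

Unbounded (aₙ → ∞ as n → ∞)


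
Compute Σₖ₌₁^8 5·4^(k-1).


Sₙ = 5×(4^8 - 1)/(4 - 1)
= 5×(65536 - 1)/3
= 5×65535/3
= 109225

S_8 = 109225


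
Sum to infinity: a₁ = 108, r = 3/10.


S∞ = a₁/(1-r) = 108/(1 - 3/10)
= 108/(7/10)
= 1080/7

S∞ = 1080/7


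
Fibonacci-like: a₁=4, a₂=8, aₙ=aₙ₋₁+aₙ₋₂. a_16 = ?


Computing iteratively: 4, 8, 12, 20, 32, 52, 84, 136, 220, 356, 576, 932, ...
a_16 = 6388

a_16 = 6388


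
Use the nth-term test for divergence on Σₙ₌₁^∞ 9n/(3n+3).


lim(n→∞) 9n/(3n+3) = 9/3 = 3  (divide numerator and denominator by n)
lim aₙ = 3 ≠ 0 → series DIVERGES

Diverges (lim aₙ = 3 ≠ 0)


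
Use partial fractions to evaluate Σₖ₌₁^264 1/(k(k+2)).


1/(k(k+2)) = (1/2)·(1/k - 1/(k+2)) (partial fractions)
Telescoping: Σ = (1/2)·(1 + 1/2 - 1/265 - 1/266) = 26301/35245

Sum = 26301/35245


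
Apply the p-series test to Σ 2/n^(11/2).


p-series test: Σ c/n^p converges if p > 1, diverges if p ≤ 1 (constant c > 0 doesn't affect convergence).
p = 11/2
11/2 > 1 → CONVERGES

Converges (p = 11/2 > 1)


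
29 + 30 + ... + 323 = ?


Σₖ₌29^323 k = Σₖ₌₁^323 k − Σₖ₌₁^28 k
= 323·324/2 − 28·29/2
= 52326 − 406 = 51920

Σk = 51920


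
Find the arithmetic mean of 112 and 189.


AM = (112 + 189)/2 = 301/2 = 150.5

AM = 150.5


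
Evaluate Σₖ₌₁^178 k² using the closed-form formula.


n = 178
n(n+1)(2n+1)/6 = 178×179×357/6
= 11374734/6 = 1895789

Σk² = 1895789


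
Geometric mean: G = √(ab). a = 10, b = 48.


GM = √(10×48) = √480 = 21.9089

GM = 21.9089


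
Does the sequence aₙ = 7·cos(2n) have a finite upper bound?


For all n, -1 ≤ cos(2n) ≤ 1, so -7 ≤ 7·cos(2n) ≤ 7
Lower bound: -7, Upper bound: 7
The sequence IS bounded

Bounded (-7 ≤ aₙ ≤ 7)


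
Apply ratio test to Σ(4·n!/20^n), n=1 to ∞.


aₙ = 4·n!/20^n
a_{n+1}/aₙ = (n+1)!/20^(n+1) × 20^n/n!  (constant 4 cancels)
= (n+1)/20
L = lim(n→∞) (n+1)/20 = ∞
L > 1 → series DIVERGES

Diverges (ratio test: L = ∞ > 1)


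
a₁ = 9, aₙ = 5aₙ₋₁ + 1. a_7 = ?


Computing step by step:
a_1 = 9
a_2 = 46
a_3 = 231
a_4 = 1156
a_5 = 5781
a_6 = 28906
a_7 = 144531


a_7 = 144531


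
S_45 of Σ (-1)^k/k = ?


S = -1 + 1/2 - 1/3 + 1/4 - 1/5 + 1/6 - 1/7 + 1/8 ± ...
= -0.7041
(Full series converges to -ln(2) ≈ -0.6931)

S_45 = -0.7041


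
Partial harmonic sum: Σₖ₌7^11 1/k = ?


Σₖ₌7^11 1/k = 1/7 + 1/8 + 1/9 + 1/10 + 1/11
= 15797/27720
≈ 0.5699

Sum = 15797/27720 ≈ 0.5699


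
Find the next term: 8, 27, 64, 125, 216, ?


Pattern: perfect cubes: n³
Terms: 8, 27, 64, 125, 216
Next term = 343

Next term = 343


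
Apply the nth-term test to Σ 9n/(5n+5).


lim(n→∞) 9n/(5n+5) = 9/5 = 9/5  (divide numerator and denominator by n)
lim aₙ = 9/5 ≠ 0 → series DIVERGES

Diverges (lim aₙ = 9/5 ≠ 0)


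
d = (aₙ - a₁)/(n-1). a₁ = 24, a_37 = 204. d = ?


d = (aₙ - a₁)/(n-1)
= (204 - 24)/(37-1)
= 180/36 = 5

d = 5


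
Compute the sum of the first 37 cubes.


n(n+1)/2 = 37×38/2 = 703
Σk³ = 703² = 494209

Σk³ = 494209


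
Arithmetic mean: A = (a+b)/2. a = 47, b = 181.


AM = (47 + 181)/2 = 228/2 = 114

AM = 114


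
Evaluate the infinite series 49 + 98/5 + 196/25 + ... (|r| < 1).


S∞ = a₁/(1-r) = 49/(1 - 2/5)
= 49/(3/5)
= 245/3

S∞ = 245/3


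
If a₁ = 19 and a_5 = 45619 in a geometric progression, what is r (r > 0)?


r^(n-1) = aₙ/a₁
r^4 = 45619/19 = 2401
r = 2401^(1/4)
= ±7; taking r > 0 gives r = 7

r = 7


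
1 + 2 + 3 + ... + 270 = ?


n(n+1)/2 = 270×271/2 = 73170/2 = 36585

Σk = 36585


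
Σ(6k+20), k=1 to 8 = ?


Σ(6k+20) = 6·Σk + 20·n
= 6·36 + 20·8
= 216 + 160 = 376

Σ = 376


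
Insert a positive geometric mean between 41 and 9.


GM = √(41×9) = √369 = 19.2094

GM = 19.2094


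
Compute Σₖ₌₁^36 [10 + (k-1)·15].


aₙ = 10 + (36-1)×15 = 535
Sₙ = n(a₁+aₙ)/2 = 36×(10+535)/2
= 36×545/2 = 9810

S_36 = 9810


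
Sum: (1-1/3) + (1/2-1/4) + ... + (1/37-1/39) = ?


Telescoping with gap 2: two head and two tail terms survive.
= (1 + 1/2) - (1/38 + 1/39)
= 3/2 - 1/38 - 1/39 = 1073/741

Sum = 1073/741


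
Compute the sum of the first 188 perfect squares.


n = 188
n(n+1)(2n+1)/6 = 188×189×377/6
= 13395564/6 = 2232594

Σk² = 2232594


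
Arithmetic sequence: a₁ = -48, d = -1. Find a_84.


aₙ = a₁ + (n-1)d
= -48 + (84-1)×-1
= -48 - 83
= -131

a_84 = -131


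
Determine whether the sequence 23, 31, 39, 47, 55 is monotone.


Differences: 8, 8, 8, 8
All differences > 0 → strictly INCREASING

Monotonically increasing


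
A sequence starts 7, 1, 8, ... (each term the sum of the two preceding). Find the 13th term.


Computing iteratively: 7, 1, 8, 9, 17, 26, 43, 69, 112, 181, 293, 474, ...
a_13 = 767

a_13 = 767


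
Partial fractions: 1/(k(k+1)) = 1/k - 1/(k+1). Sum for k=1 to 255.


1/(k(k+1)) = 1/k - 1/(k+1) (partial fractions)
Telescoping: Σ = 1 - 1/256 = 255/256

Sum = 255/256


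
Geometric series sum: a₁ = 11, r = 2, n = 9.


Sₙ = 11×(2^9 - 1)/(2 - 1)
= 11×(512 - 1)/1
= 11×511/1
= 5621

S_9 = 5621


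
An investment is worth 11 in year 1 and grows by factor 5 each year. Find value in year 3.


aₙ = a₁·r^(n-1)
= 11×5^2
= 11×25
= 275

a_3 = 275


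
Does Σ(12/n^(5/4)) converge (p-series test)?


p-series test: Σ c/n^p converges if p > 1, diverges if p ≤ 1 (constant c > 0 doesn't affect convergence).
p = 5/4
5/4 > 1 → CONVERGES

Converges (p = 5/4 > 1)


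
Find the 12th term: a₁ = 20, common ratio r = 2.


aₙ = a₁·r^(n-1)
= 20×2^11
= 20×2048
= 40960

a_12 = 40960


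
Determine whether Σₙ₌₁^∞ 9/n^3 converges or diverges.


p-series test: Σ c/n^p converges if p > 1, diverges if p ≤ 1 (constant c > 0 doesn't affect convergence).
p = 3
3 > 1 → CONVERGES

Converges (p = 3 > 1)


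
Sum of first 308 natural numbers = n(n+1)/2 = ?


n(n+1)/2 = 308×309/2 = 95172/2 = 47586

Σk = 47586


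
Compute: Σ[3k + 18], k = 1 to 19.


Σ(3k+18) = 3·Σk + 18·n
= 3·190 + 18·19
= 570 + 342 = 912

Σ = 912


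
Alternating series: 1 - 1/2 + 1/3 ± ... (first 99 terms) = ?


S = 1 - 1/2 + 1/3 - 1/4 + 1/5 - 1/6 + 1/7 - 1/8 ± ...
= 0.6982
(Full series converges to +ln(2) ≈ +0.6931)

S_99 = 0.6982


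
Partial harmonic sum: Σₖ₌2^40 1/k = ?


Σₖ₌2^40 1/k = 1/2 + 1/3 + 1/4 + ... + 1/40
= 1592457339642613/485721041551200
≈ 3.2785

Sum = 1592457339642613/485721041551200 ≈ 3.2785


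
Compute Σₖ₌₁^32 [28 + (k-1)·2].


aₙ = 28 + (32-1)×2 = 90
Sₙ = n(a₁+aₙ)/2 = 32×(28+90)/2
= 32×118/2 = 1888

S_32 = 1888


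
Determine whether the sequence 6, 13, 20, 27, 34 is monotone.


Differences: 7, 7, 7, 7
All differences > 0 → strictly INCREASING

Monotonically increasing


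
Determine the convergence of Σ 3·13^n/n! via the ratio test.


aₙ = 3·13^n/n!
a_{n+1}/aₙ = 13^(n+1)/(n+1)! × n!/13^n  (constant 3 cancels)
= 13/(n+1)
L = lim(n→∞) 13/(n+1) = 0
L < 1 → series CONVERGES

Converges (ratio test: L = 0 < 1)


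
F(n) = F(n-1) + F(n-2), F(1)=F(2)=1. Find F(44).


Fibonacci sequence: 1, 1, 2, 3, 5, 8, 13, 21, 34, 55, 89, ...
F(44) = 701408733

F(44) = 701408733


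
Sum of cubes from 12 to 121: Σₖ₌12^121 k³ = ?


Σₖ₌12^121 k³ = [121·122/2]² − [11·12/2]²
= 54479161 − 4356 = 54474805

Σk³ = 54474805


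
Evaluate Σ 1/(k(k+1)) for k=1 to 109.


1/(k(k+1)) = 1/k - 1/(k+1) (partial fractions)
Telescoping: Σ = 1 - 1/110 = 109/110

Sum = 109/110


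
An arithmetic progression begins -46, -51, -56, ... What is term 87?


aₙ = a₁ + (n-1)d
= -46 + (87-1)×-5
= -46 - 430
= -476

a_87 = -476


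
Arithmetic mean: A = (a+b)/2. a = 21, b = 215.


AM = (21 + 215)/2 = 236/2 = 118

AM = 118


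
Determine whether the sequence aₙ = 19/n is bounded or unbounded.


a₁ = 19, a₂ = 19/2, a₃ = 19/3, ...
0 < aₙ ≤ 19 for all n ≥ 1
Lower bound: 0, Upper bound: 19
The sequence IS bounded

Bounded (0 < aₙ ≤ 19)


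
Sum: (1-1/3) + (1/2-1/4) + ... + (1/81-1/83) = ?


Telescoping with gap 2: two head and two tail terms survive.
= (1 + 1/2) - (1/82 + 1/83)
= 3/2 - 1/82 - 1/83 = 5022/3403

Sum = 5022/3403


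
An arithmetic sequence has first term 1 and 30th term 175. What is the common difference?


d = (aₙ - a₁)/(n-1)
= (175 - 1)/(30-1)
= 174/29 = 6

d = 6


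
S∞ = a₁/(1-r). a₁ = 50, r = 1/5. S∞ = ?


S∞ = a₁/(1-r) = 50/(1 - 1/5)
= 50/(4/5)
= 125/2

S∞ = 125/2


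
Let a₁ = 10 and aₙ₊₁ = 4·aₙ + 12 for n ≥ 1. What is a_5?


Computing step by step:
a_1 = 10
a_2 = 52
a_3 = 220
a_4 = 892
a_5 = 3580


a_5 = 3580


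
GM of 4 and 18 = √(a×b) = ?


GM = √(4×18) = √72 = 8.4853

GM = 8.4853


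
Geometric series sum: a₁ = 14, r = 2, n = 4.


Sₙ = 14×(2^4 - 1)/(2 - 1)
= 14×(16 - 1)/1
= 14×15/1
= 210

S_4 = 210


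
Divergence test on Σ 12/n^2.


lim(n→∞) 12/n^2 = 0
lim aₙ = 0 → nth-term test is INCONCLUSIVE
(Need other tests; this is actually a convergent p-series with p=2 > 1)

Inconclusive (lim aₙ = 0; need another test)


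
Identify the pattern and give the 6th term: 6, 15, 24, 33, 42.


Pattern: arithmetic (d=9)
Terms: 6, 15, 24, 33, 42
Next term = 51

Next term = 51


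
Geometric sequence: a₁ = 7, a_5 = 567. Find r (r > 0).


r^(n-1) = aₙ/a₁
r^4 = 567/7 = 81
r = 81^(1/4)
= ±3; taking r > 0 gives r = 3

r = 3


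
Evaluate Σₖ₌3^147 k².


Σₖ₌3^147 k² = Σₖ₌₁^147 k² − Σₖ₌₁^2 k²
= 147·148·295/6 − 2·3·5/6
= 1069670 − 5 = 1069665

Σk² = 1069665


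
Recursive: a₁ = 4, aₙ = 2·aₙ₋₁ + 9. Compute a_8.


Computing step by step:
a_1 = 4
a_2 = 17
a_3 = 43
a_4 = 95
a_5 = 199
a_6 = 407
a_7 = 823
a_8 = 1655


a_8 = 1655


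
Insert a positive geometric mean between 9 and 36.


GM = √(9×36) = √324 = 18

GM = 18


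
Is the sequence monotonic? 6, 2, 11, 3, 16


Differences: -4, 9, -8, 13
Difference at position 2 is +9 (> 0) but position 1 is -4 (< 0) — sequence both rises and falls
→ NOT monotonic

Not monotonic


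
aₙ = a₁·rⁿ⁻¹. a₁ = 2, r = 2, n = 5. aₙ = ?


aₙ = a₁·r^(n-1)
= 2×2^4
= 2×16
= 32

a_5 = 32


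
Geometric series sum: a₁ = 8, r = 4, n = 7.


Sₙ = 8×(4^7 - 1)/(4 - 1)
= 8×(16384 - 1)/3
= 8×16383/3
= 43688

S_7 = 43688


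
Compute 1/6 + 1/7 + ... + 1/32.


Σₖ₌6^32 1/k = 1/6 + 1/7 + 1/8 + ... + 1/32
= 256339679848919/144403552893600
≈ 1.7752

Sum = 256339679848919/144403552893600 ≈ 1.7752


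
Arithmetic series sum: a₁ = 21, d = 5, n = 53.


aₙ = 21 + (53-1)×5 = 281
Sₙ = n(a₁+aₙ)/2 = 53×(21+281)/2
= 53×302/2 = 8003

S_53 = 8003


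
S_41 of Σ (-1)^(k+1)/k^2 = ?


S = 1 - 1/4 + 1/9 - 1/16 + 1/25 - 1/36 + 1/49 - 1/64 ± ...
= 0.8228
(Full series converges to +π²/12 ≈ +0.8225)

S_41 = 0.8228


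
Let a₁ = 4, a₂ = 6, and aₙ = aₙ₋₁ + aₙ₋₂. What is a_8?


Computing iteratively: 4, 6, 10, 16, 26, 42, 68, 110
a_8 = 110

a_8 = 110


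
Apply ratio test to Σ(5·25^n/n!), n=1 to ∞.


aₙ = 5·25^n/n!
a_{n+1}/aₙ = 25^(n+1)/(n+1)! × n!/25^n  (constant 5 cancels)
= 25/(n+1)
L = lim(n→∞) 25/(n+1) = 0
L < 1 → series CONVERGES

Converges (ratio test: L = 0 < 1)


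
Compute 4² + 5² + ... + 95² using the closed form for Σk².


Σₖ₌4^95 k² = Σₖ₌₁^95 k² − Σₖ₌₁^3 k²
= 95·96·191/6 − 3·4·7/6
= 290320 − 14 = 290306

Σk² = 290306


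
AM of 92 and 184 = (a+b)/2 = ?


AM = (92 + 184)/2 = 276/2 = 138

AM = 138


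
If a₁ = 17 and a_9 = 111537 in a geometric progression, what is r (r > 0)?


r^(n-1) = aₙ/a₁
r^8 = 111537/17 = 6561
r = 6561^(1/8)
= ±3; taking r > 0 gives r = 3

r = 3


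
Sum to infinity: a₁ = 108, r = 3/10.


S∞ = a₁/(1-r) = 108/(1 - 3/10)
= 108/(7/10)
= 1080/7

S∞ = 1080/7


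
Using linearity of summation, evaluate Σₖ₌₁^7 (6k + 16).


Σ(6k+16) = 6·Σk + 16·n
= 6·28 + 16·7
= 168 + 112 = 280

Σ = 280


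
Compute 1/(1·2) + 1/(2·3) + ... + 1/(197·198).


1/(k(k+1)) = 1/k - 1/(k+1) (partial fractions)
Telescoping: Σ = 1 - 1/198 = 197/198

Sum = 197/198


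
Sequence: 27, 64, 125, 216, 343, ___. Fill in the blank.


Pattern: perfect cubes: n³
Terms: 27, 64, 125, 216, 343
Next term = 512

Next term = 512


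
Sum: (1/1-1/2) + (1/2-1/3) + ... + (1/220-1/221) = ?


Telescoping: adjacent terms cancel.
= 1/1 - 1/221
= 1 - 1/221 = 220/221

Sum = 220/221


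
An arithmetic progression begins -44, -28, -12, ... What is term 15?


aₙ = a₁ + (n-1)d
= -44 + (15-1)×16
= -44 + 224
= 180

a_15 = 180


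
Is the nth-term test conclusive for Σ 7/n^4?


lim(n→∞) 7/n^4 = 0
lim aₙ = 0 → nth-term test is INCONCLUSIVE
(Need other tests; this is actually a convergent p-series with p=4 > 1)

Inconclusive (lim aₙ = 0; need another test)


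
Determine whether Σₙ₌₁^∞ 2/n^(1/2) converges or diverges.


p-series test: Σ c/n^p converges if p > 1, diverges if p ≤ 1 (constant c > 0 doesn't affect convergence).
p = 1/2
1/2 ≤ 1 → DIVERGES

Diverges (p = 1/2 ≤ 1)


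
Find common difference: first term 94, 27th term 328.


d = (aₙ - a₁)/(n-1)
= (328 - 94)/(27-1)
= 234/26 = 9

d = 9


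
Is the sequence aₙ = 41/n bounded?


a₁ = 41, a₂ = 41/2, a₃ = 41/3, ...
0 < aₙ ≤ 41 for all n ≥ 1
Lower bound: 0, Upper bound: 41
The sequence IS bounded

Bounded (0 < aₙ ≤ 41)


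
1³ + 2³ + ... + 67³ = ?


n(n+1)/2 = 67×68/2 = 2278
Σk³ = 2278² = 5189284

Σk³ = 5189284


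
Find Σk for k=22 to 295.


Σₖ₌22^295 k = Σₖ₌₁^295 k − Σₖ₌₁^21 k
= 295·296/2 − 21·22/2
= 43660 − 231 = 43429

Σk = 43429


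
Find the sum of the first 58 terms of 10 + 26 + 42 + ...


aₙ = 10 + (58-1)×16 = 922
Sₙ = n(a₁+aₙ)/2 = 58×(10+922)/2
= 58×932/2 = 27028

S_58 = 27028


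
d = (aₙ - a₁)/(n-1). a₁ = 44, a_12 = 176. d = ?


d = (aₙ - a₁)/(n-1)
= (176 - 44)/(12-1)
= 132/11 = 12

d = 12


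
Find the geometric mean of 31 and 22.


GM = √(31×22) = √682 = 26.1151

GM = 26.1151


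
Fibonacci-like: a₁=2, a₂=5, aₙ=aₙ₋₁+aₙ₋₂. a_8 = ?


Computing iteratively: 2, 5, 7, 12, 19, 31, 50, 81
a_8 = 81

a_8 = 81


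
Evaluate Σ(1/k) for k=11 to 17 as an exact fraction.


Σₖ₌11^17 1/k = 1/11 + 1/12 + 1/13 + 1/14 + 1/15 + 1/16 + 1/17
= 695089/1361360
≈ 0.5106

Sum = 695089/1361360 ≈ 0.5106


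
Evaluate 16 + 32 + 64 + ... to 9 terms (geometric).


Sₙ = 16×(2^9 - 1)/(2 - 1)
= 16×(512 - 1)/1
= 16×511/1
= 8176

S_9 = 8176


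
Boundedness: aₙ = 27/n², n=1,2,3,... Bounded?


a₁ = 27, a₂ = 27/4, a₃ = 27/9, ...
0 < aₙ ≤ 27 for all n ≥ 1
The sequence IS bounded

Bounded (0 < aₙ ≤ 27)


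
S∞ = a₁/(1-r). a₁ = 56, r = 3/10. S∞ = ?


S∞ = a₁/(1-r) = 56/(1 - 3/10)
= 56/(7/10)
= 80

S∞ = 80


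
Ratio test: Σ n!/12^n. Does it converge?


aₙ = n!/12^n
a_{n+1}/aₙ = (n+1)!/12^(n+1) × 12^n/n!
= (n+1)/12
L = lim(n→∞) (n+1)/12 = ∞
L > 1 → series DIVERGES

Diverges (ratio test: L = ∞ > 1)


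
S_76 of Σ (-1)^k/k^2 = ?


S = -1 + 1/4 - 1/9 + 1/16 - 1/25 + 1/36 - 1/49 + 1/64 ± ...
= -0.8224
(Full series converges to -π²/12 ≈ -0.8225)

S_76 = -0.8224


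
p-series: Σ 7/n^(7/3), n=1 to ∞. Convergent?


p-series test: Σ c/n^p converges if p > 1, diverges if p ≤ 1 (constant c > 0 doesn't affect convergence).
p = 7/3
7/3 > 1 → CONVERGES

Converges (p = 7/3 > 1)


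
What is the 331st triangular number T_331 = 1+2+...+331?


n(n+1)/2 = 331×332/2 = 109892/2 = 54946

Σk = 54946


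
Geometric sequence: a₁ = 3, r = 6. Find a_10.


aₙ = a₁·r^(n-1)
= 3×6^9
= 3×10077696
= 30233088

a_10 = 30233088


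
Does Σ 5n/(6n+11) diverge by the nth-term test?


lim(n→∞) 5n/(6n+11) = 5/6 = 5/6  (divide numerator and denominator by n)
lim aₙ = 5/6 ≠ 0 → series DIVERGES

Diverges (lim aₙ = 5/6 ≠ 0)


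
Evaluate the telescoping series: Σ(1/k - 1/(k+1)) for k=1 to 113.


Telescoping: adjacent terms cancel.
= 1/1 - 1/114
= 1 - 1/114 = 113/114

Sum = 113/114


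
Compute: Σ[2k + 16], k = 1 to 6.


Σ(2k+16) = 2·Σk + 16·n
= 2·21 + 16·6
= 42 + 96 = 138

Σ = 138


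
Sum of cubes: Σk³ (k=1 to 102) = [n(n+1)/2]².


n(n+1)/2 = 102×103/2 = 5253
Σk³ = 5253² = 27594009

Σk³ = 27594009


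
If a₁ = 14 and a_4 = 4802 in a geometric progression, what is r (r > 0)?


r^(n-1) = aₙ/a₁
r^3 = 4802/14 = 343
r = 343^(1/3)
= 7

r = 7


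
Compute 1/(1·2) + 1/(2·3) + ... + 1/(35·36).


1/(k(k+1)) = 1/k - 1/(k+1) (partial fractions)
Telescoping: Σ = 1 - 1/36 = 35/36

Sum = 35/36


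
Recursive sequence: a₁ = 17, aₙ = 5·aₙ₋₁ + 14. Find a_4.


Computing step by step:
a_1 = 17
a_2 = 99
a_3 = 509
a_4 = 2559


a_4 = 2559


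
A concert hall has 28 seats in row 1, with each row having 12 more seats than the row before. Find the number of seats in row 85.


aₙ = a₁ + (n-1)d
= 28 + (85-1)×12
= 28 + 1008
= 1036

a_85 = 1036


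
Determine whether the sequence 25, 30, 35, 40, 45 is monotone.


Differences: 5, 5, 5, 5
All differences > 0 → strictly INCREASING

Monotonically increasing


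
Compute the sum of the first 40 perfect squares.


n = 40
n(n+1)(2n+1)/6 = 40×41×81/6
= 132840/6 = 22140

Σk² = 22140


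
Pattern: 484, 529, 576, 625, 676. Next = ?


Pattern: perfect squares: n²
Terms: 484, 529, 576, 625, 676
Next term = 729

Next term = 729


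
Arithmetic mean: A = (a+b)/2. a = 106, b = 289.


AM = (106 + 289)/2 = 395/2 = 197.5

AM = 197.5


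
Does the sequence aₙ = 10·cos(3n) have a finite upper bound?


For all n, -1 ≤ cos(3n) ≤ 1, so -10 ≤ 10·cos(3n) ≤ 10
Lower bound: -10, Upper bound: 10
The sequence IS bounded

Bounded (-10 ≤ aₙ ≤ 10)


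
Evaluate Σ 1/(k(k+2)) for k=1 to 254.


1/(k(k+2)) = (1/2)·(1/k - 1/(k+2)) (partial fractions)
Telescoping: Σ = (1/2)·(1 + 1/2 - 1/255 - 1/256) = 97409/130560

Sum = 97409/130560


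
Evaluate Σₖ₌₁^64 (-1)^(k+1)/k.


S = 1 - 1/2 + 1/3 - 1/4 + 1/5 - 1/6 + 1/7 - 1/8 ± ...
= 0.6854
(Full series converges to +ln(2) ≈ +0.6931)

S_64 = 0.6854


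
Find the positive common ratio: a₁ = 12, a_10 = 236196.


r^(n-1) = aₙ/a₁
r^9 = 236196/12 = 19683
r = 19683^(1/9)
= 3

r = 3


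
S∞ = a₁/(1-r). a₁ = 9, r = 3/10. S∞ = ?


S∞ = a₁/(1-r) = 9/(1 - 3/10)
= 9/(7/10)
= 90/7

S∞ = 90/7


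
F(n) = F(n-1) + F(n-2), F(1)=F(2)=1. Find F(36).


Fibonacci sequence: 1, 1, 2, 3, 5, 8, 13, 21, 34, 55, 89, ...
F(36) = 14930352

F(36) = 14930352


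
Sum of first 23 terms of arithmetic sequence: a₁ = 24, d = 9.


aₙ = 24 + (23-1)×9 = 222
Sₙ = n(a₁+aₙ)/2 = 23×(24+222)/2
= 23×246/2 = 2829

S_23 = 2829


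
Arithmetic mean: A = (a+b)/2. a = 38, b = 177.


AM = (38 + 177)/2 = 215/2 = 107.5

AM = 107.5


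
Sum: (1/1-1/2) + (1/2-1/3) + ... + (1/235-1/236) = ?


Telescoping: adjacent terms cancel.
= 1/1 - 1/236
= 1 - 1/236 = 235/236

Sum = 235/236


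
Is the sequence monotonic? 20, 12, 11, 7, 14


Differences: -8, -1, -4, 7
Difference at position 4 is +7 (> 0) but position 1 is -8 (< 0) — sequence both rises and falls
→ NOT monotonic

Not monotonic


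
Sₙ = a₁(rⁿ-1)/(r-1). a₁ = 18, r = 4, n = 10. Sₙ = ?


Sₙ = 18×(4^10 - 1)/(4 - 1)
= 18×(1048576 - 1)/3
= 18×1048575/3
= 6291450

S_10 = 6291450


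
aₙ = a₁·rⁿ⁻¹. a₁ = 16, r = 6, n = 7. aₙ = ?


aₙ = a₁·r^(n-1)
= 16×6^6
= 16×46656
= 746496

a_7 = 746496


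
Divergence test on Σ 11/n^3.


lim(n→∞) 11/n^3 = 0
lim aₙ = 0 → nth-term test is INCONCLUSIVE
(Need other tests; this is actually a convergent p-series with p=3 > 1)

Inconclusive (lim aₙ = 0; need another test)


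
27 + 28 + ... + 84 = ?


Σₖ₌27^84 k = Σₖ₌₁^84 k − Σₖ₌₁^26 k
= 84·85/2 − 26·27/2
= 3570 − 351 = 3219

Σk = 3219


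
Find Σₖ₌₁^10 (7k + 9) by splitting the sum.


Σ(7k+9) = 7·Σk + 9·n
= 7·55 + 9·10
= 385 + 90 = 475

Σ = 475


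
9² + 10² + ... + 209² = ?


Σₖ₌9^209 k² = Σₖ₌₁^209 k² − Σₖ₌₁^8 k²
= 209·210·419/6 − 8·9·17/6
= 3064985 − 204 = 3064781

Σk² = 3064781


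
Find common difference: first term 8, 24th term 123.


d = (aₙ - a₁)/(n-1)
= (123 - 8)/(24-1)
= 115/23 = 5

d = 5


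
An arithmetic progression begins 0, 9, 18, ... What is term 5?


aₙ = a₁ + (n-1)d
= 0 + (5-1)×9
= 0 + 36
= 36

a_5 = 36


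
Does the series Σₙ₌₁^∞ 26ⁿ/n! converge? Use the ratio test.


aₙ = 26^n/n!
a_{n+1}/aₙ = 26^(n+1)/(n+1)! × n!/26^n
= 26/(n+1)
L = lim(n→∞) 26/(n+1) = 0
L < 1 → series CONVERGES

Converges (ratio test: L = 0 < 1)


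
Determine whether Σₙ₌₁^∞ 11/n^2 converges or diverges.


p-series test: Σ c/n^p converges if p > 1, diverges if p ≤ 1 (constant c > 0 doesn't affect convergence).
p = 2
2 > 1 → CONVERGES

Converges (p = 2 > 1)


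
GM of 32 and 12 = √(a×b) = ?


GM = √(32×12) = √384 = 19.5959

GM = 19.5959


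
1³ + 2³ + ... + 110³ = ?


n(n+1)/2 = 110×111/2 = 6105
Σk³ = 6105² = 37271025

Σk³ = 37271025


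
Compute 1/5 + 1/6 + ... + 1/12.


Σₖ₌5^12 1/k = 1/5 + 1/6 + 1/7 + 1/8 + 1/9 + 1/10 + 1/11 + 1/12
= 28271/27720
≈ 1.0199

Sum = 28271/27720 ≈ 1.0199


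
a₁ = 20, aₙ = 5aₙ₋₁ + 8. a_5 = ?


Computing step by step:
a_1 = 20
a_2 = 108
a_3 = 548
a_4 = 2748
a_5 = 13748


a_5 = 13748


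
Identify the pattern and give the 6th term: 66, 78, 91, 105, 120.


Pattern: triangular numbers: n(n+1)/2
Terms: 66, 78, 91, 105, 120
Next term = 136

Next term = 136


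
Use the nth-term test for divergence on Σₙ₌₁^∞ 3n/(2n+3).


lim(n→∞) 3n/(2n+3) = 3/2 = 3/2  (divide numerator and denominator by n)
lim aₙ = 3/2 ≠ 0 → series DIVERGES

Diverges (lim aₙ = 3/2 ≠ 0)


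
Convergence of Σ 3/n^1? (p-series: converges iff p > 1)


p-series test: Σ c/n^p converges if p > 1, diverges if p ≤ 1 (constant c > 0 doesn't affect convergence).
p = 1
1 ≤ 1 → DIVERGES

Diverges (p = 1 ≤ 1)


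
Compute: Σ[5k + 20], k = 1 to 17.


Σ(5k+20) = 5·Σk + 20·n
= 5·153 + 20·17
= 765 + 340 = 1105

Σ = 1105


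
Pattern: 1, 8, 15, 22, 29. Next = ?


Pattern: arithmetic (d=7)
Terms: 1, 8, 15, 22, 29
Next term = 36

Next term = 36


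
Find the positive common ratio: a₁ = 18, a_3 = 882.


r^(n-1) = aₙ/a₁
r^2 = 882/18 = 49
r = 49^(1/2)
= ±7; taking r > 0 gives r = 7

r = 7


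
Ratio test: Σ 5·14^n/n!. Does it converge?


aₙ = 5·14^n/n!
a_{n+1}/aₙ = 14^(n+1)/(n+1)! × n!/14^n  (constant 5 cancels)
= 14/(n+1)
L = lim(n→∞) 14/(n+1) = 0
L < 1 → series CONVERGES

Converges (ratio test: L = 0 < 1)


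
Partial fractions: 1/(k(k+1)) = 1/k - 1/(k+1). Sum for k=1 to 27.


1/(k(k+1)) = 1/k - 1/(k+1) (partial fractions)
Telescoping: Σ = 1 - 1/28 = 27/28

Sum = 27/28


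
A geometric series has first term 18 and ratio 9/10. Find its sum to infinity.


S∞ = a₁/(1-r) = 18/(1 - 9/10)
= 18/(1/10)
= 180

S∞ = 180


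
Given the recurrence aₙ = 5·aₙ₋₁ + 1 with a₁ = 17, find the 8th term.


Computing step by step:
a_1 = 17
a_2 = 86
a_3 = 431
a_4 = 2156
a_5 = 10781
a_6 = 53906
a_7 = 269531
a_8 = 1347656


a_8 = 1347656


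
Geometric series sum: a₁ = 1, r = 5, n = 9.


Sₙ = 1×(5^9 - 1)/(5 - 1)
= 1×(1953125 - 1)/4
= 1×1953124/4
= 488281

S_9 = 488281


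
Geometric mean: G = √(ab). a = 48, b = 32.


GM = √(48×32) = √1536 = 39.1918

GM = 39.1918


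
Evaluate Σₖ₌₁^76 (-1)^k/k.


S = -1 + 1/2 - 1/3 + 1/4 - 1/5 + 1/6 - 1/7 + 1/8 ± ...
= -0.6866
(Full series converges to -ln(2) ≈ -0.6931)

S_76 = -0.6866


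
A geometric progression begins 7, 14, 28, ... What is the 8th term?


aₙ = a₁·r^(n-1)
= 7×2^7
= 7×128
= 896

a_8 = 896


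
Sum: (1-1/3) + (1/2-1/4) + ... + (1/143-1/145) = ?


Telescoping with gap 2: two head and two tail terms survive.
= (1 + 1/2) - (1/144 + 1/145)
= 3/2 - 1/144 - 1/145 = 31031/20880

Sum = 31031/20880


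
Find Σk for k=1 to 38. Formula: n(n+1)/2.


n(n+1)/2 = 38×39/2 = 1482/2 = 741

Σk = 741


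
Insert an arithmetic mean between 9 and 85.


AM = (9 + 85)/2 = 94/2 = 47

AM = 47


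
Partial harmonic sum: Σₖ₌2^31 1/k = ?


Σₖ₌2^31 1/k = 1/2 + 1/3 + 1/4 + ... + 1/31
= 218572480850557/72201776446800
≈ 3.0272

Sum = 218572480850557/72201776446800 ≈ 3.0272


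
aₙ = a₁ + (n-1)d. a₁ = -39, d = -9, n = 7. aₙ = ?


aₙ = a₁ + (n-1)d
= -39 + (7-1)×-9
= -39 - 54
= -93

a_7 = -93


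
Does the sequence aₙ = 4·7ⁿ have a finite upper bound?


aₙ = 4·7ⁿ → as n→∞, aₙ→∞ (since base 7 > 1)
No finite upper bound exists
The sequence is UNBOUNDED

Unbounded (aₙ → ∞ as n → ∞)


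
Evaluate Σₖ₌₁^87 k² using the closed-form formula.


n = 87
n(n+1)(2n+1)/6 = 87×88×175/6
= 1339800/6 = 223300

Σk² = 223300


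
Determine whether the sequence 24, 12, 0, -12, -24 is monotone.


Differences: -12, -12, -12, -12
All differences < 0 → strictly DECREASING

Monotonically decreasing


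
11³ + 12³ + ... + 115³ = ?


Σₖ₌11^115 k³ = [115·116/2]² − [10·11/2]²
= 44488900 − 3025 = 44485875

Σk³ = 44485875


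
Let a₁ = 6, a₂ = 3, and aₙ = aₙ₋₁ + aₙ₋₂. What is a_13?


Computing iteratively: 6, 3, 9, 12, 21, 33, 54, 87, 141, 228, 369, 597, ...
a_13 = 966

a_13 = 966


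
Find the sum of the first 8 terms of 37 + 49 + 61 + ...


aₙ = 37 + (8-1)×12 = 121
Sₙ = n(a₁+aₙ)/2 = 8×(37+121)/2
= 8×158/2 = 632

S_8 = 632


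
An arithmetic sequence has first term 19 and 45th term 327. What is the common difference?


d = (aₙ - a₁)/(n-1)
= (327 - 19)/(45-1)
= 308/44 = 7

d = 7


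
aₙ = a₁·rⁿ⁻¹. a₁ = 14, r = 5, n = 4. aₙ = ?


aₙ = a₁·r^(n-1)
= 14×5^3
= 14×125
= 1750

a_4 = 1750


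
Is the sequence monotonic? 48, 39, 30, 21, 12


Differences: -9, -9, -9, -9
All differences < 0 → strictly DECREASING

Monotonically decreasing


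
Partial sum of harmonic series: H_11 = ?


H_11 = 1/1 + 1/2 + 1/3 + ... + 1/11
= 83711/27720
≈ 3.0199

H_11 = 83711/27720 ≈ 3.0199


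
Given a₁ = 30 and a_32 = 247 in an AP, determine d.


d = (aₙ - a₁)/(n-1)
= (247 - 30)/(32-1)
= 217/31 = 7

d = 7


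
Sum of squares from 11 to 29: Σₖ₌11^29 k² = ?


Σₖ₌11^29 k² = Σₖ₌₁^29 k² − Σₖ₌₁^10 k²
= 29·30·59/6 − 10·11·21/6
= 8555 − 385 = 8170

Σk² = 8170


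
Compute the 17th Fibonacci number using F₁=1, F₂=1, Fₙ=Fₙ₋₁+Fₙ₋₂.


Fibonacci sequence: 1, 1, 2, 3, 5, 8, 13, 21, 34, 55, 89, ...
F(17) = 1597

F(17) = 1597


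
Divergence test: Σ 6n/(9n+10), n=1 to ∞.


lim(n→∞) 6n/(9n+10) = 6/9 = 2/3  (divide numerator and denominator by n)
lim aₙ = 2/3 ≠ 0 → series DIVERGES

Diverges (lim aₙ = 2/3 ≠ 0)


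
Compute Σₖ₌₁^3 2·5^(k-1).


Sₙ = 2×(5^3 - 1)/(5 - 1)
= 2×(125 - 1)/4
= 2×124/4
= 62

S_3 = 62


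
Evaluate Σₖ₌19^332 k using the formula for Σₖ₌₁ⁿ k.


Σₖ₌19^332 k = Σₖ₌₁^332 k − Σₖ₌₁^18 k
= 332·333/2 − 18·19/2
= 55278 − 171 = 55107

Σk = 55107


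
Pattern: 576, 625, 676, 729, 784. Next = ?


Pattern: perfect squares: n²
Terms: 576, 625, 676, 729, 784
Next term = 841

Next term = 841


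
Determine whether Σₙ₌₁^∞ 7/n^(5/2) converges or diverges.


p-series test: Σ c/n^p converges if p > 1, diverges if p ≤ 1 (constant c > 0 doesn't affect convergence).
p = 5/2
5/2 > 1 → CONVERGES

Converges (p = 5/2 > 1)


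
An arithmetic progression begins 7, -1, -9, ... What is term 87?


aₙ = a₁ + (n-1)d
= 7 + (87-1)×-8
= 7 - 688
= -681

a_87 = -681


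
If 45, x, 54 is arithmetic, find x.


AM = (45 + 54)/2 = 99/2 = 49.5

AM = 49.5


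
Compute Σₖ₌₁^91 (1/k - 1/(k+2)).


Telescoping with gap 2: two head and two tail terms survive.
= (1 + 1/2) - (1/92 + 1/93)
= 3/2 - 1/92 - 1/93 = 12649/8556

Sum = 12649/8556


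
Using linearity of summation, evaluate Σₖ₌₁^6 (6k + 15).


Σ(6k+15) = 6·Σk + 15·n
= 6·21 + 15·6
= 126 + 90 = 216

Σ = 216


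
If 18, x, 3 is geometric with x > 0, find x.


GM = √(18×3) = √54 = 7.3485

GM = 7.3485


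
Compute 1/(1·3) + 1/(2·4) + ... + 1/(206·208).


1/(k(k+2)) = (1/2)·(1/k - 1/(k+2)) (partial fractions)
Telescoping: Σ = (1/2)·(1 + 1/2 - 1/207 - 1/208) = 64169/86112

Sum = 64169/86112


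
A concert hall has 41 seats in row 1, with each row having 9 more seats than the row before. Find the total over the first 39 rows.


aₙ = 41 + (39-1)×9 = 383
Sₙ = n(a₁+aₙ)/2 = 39×(41+383)/2
= 39×424/2 = 8268

S_39 = 8268


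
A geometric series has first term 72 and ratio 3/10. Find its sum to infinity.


S∞ = a₁/(1-r) = 72/(1 - 3/10)
= 72/(7/10)
= 720/7

S∞ = 720/7


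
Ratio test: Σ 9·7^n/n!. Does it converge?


aₙ = 9·7^n/n!
a_{n+1}/aₙ = 7^(n+1)/(n+1)! × n!/7^n  (constant 9 cancels)
= 7/(n+1)
L = lim(n→∞) 7/(n+1) = 0
L < 1 → series CONVERGES

Converges (ratio test: L = 0 < 1)


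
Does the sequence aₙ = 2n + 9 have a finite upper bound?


aₙ = 2n + 9 → as n→∞, aₙ→∞
No finite upper bound exists
The sequence is UNBOUNDED

Unbounded (aₙ → ∞ as n → ∞)


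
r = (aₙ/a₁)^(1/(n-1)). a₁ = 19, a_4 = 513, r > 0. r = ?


r^(n-1) = aₙ/a₁
r^3 = 513/19 = 27
r = 27^(1/3)
= 3

r = 3


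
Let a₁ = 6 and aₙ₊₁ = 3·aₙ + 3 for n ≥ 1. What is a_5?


Computing step by step:
a_1 = 6
a_2 = 21
a_3 = 66
a_4 = 201
a_5 = 606


a_5 = 606


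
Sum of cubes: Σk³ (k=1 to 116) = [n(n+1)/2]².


n(n+1)/2 = 116×117/2 = 6786
Σk³ = 6786² = 46049796

Σk³ = 46049796


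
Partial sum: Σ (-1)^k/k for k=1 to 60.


S = -1 + 1/2 - 1/3 + 1/4 - 1/5 + 1/6 - 1/7 + 1/8 ± ...
= -0.6849
(Full series converges to -ln(2) ≈ -0.6931)

S_60 = -0.6849


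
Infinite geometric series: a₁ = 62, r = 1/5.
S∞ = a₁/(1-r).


S∞ = a₁/(1-r) = 62/(1 - 1/5)
= 62/(4/5)
= 155/2

S∞ = 155/2


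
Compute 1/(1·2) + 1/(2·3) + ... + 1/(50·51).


1/(k(k+1)) = 1/k - 1/(k+1) (partial fractions)
Telescoping: Σ = 1 - 1/51 = 50/51

Sum = 50/51


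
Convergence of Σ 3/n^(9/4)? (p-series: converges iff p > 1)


p-series test: Σ c/n^p converges if p > 1, diverges if p ≤ 1 (constant c > 0 doesn't affect convergence).
p = 9/4
9/4 > 1 → CONVERGES

Converges (p = 9/4 > 1)


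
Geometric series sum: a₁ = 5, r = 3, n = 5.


Sₙ = 5×(3^5 - 1)/(3 - 1)
= 5×(243 - 1)/2
= 5×242/2
= 605

S_5 = 605


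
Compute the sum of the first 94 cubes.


n(n+1)/2 = 94×95/2 = 4465
Σk³ = 4465² = 19936225

Σk³ = 19936225


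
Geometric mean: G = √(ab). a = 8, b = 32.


GM = √(8×32) = √256 = 16

GM = 16


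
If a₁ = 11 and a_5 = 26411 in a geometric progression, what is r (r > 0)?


r^(n-1) = aₙ/a₁
r^4 = 26411/11 = 2401
r = 2401^(1/4)
= ±7; taking r > 0 gives r = 7

r = 7


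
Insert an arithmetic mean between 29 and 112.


AM = (29 + 112)/2 = 141/2 = 70.5

AM = 70.5


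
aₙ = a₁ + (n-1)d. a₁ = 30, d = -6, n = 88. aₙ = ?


aₙ = a₁ + (n-1)d
= 30 + (88-1)×-6
= 30 - 522
= -492

a_88 = -492


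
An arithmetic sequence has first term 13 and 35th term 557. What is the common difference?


d = (aₙ - a₁)/(n-1)
= (557 - 13)/(35-1)
= 544/34 = 16

d = 16


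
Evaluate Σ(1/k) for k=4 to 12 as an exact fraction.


Σₖ₌4^12 1/k = 1/4 + 1/5 + 1/6 + 1/7 + 1/8 + 1/9 + 1/10 + 1/11 + 1/12
= 35201/27720
≈ 1.2699

Sum = 35201/27720 ≈ 1.2699


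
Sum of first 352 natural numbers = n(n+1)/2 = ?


n(n+1)/2 = 352×353/2 = 124256/2 = 62128

Σk = 62128


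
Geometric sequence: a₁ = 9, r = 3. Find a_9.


aₙ = a₁·r^(n-1)
= 9×3^8
= 9×6561
= 59049

a_9 = 59049


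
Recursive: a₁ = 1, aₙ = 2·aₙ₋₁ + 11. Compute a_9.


Computing step by step:
a_1 = 1
a_2 = 13
a_3 = 37
a_4 = 85
a_5 = 181
a_6 = 373
a_7 = 757
a_8 = 1525
a_9 = 3061


a_9 = 3061


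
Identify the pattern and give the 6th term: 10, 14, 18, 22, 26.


Pattern: arithmetic (d=4)
Terms: 10, 14, 18, 22, 26
Next term = 30

Next term = 30
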